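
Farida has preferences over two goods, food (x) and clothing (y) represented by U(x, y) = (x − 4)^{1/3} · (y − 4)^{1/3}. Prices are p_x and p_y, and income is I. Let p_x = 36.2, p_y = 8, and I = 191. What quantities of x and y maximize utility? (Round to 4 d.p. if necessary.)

This is Cobb-Douglas in (x−4, y−4): tangency gives 1/3·p_y·(y−4) = 1/3·p_x·(x−4).
Substituting into the budget: x* = 4 + 0.5·(I − 4·p_x − 4·p_y)/p_x, and y* = 4 + 0.5·(…)/p_y.
Discretionary income = 191 − 4·36.2 − 4·8 = 14.2; x* = 4 + 0.5·14.2/36.2 = 4.1961; y* = 4 + 0.5·14.2/8 = 4.8875.

x* = 4.1961, y* = 4.8875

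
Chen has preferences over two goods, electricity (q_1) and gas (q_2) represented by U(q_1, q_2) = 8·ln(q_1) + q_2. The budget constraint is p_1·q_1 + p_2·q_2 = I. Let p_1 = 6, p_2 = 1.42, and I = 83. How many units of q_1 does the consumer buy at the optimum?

Set MRS = p_1/p_2: (8/q_1)/1 = p_1/p_2.
So q_1*(p_1,p_2) = 8·p_2/p_1, independent of income; and q_2* = (I − 8·p_2)/p_2.
At the given prices: q_1* = 8·1.42/6 = 1.8933.

q_1* = 1.8933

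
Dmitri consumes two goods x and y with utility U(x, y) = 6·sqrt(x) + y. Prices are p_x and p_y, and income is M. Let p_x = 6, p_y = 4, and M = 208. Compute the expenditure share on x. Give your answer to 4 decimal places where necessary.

Thus x* = (3·p_y/p_x)² — independent of M — with the rest of income spent on y.
Plugging in: x* = (3·4/6)² = 4, y* = 46.
Expenditure on x: 6·4 = 24; share = 0.1154.

share on x = 0.1154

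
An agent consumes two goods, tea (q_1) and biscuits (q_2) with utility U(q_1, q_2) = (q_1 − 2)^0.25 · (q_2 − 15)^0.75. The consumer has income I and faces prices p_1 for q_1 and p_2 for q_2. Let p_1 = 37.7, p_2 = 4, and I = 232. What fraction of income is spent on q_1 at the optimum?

This is Cobb-Douglas in (q_1−2, q_2−15): tangency gives 0.25·p_2·(q_2−15) = 0.75·p_1·(q_1−2).
Substituting into the budget: q_1* = 2 + 0.25·(I − 2·p_1 − 15·p_2)/p_1, and q_2* = 15 + 0.75·(…)/p_2.
Discretionary income = 232 − 2·37.7 − 15·4 = 96.6; q_1* = 2 + 0.25·96.6/37.7 = 2.6406; q_2* = 15 + 0.75·96.6/4 = 33.1125.
Expenditure on q_1: 37.7·2.6406 = 99.55; share = 0.4291.

share on q_1 = 0.4291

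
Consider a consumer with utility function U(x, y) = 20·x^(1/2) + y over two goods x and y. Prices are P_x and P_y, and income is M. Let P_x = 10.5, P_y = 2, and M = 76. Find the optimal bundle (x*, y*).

Utility is quasi-linear in y; the FOC for x is 10/√x = P_x/P_y.
Thus x* = (10·P_y/P_x)² — independent of M — with the rest of income spent on y.
Plugging in: x* = (10·2/10.5)² = 3.6281, y* = 18.9524.

x* = 3.6281, y* = 18.9524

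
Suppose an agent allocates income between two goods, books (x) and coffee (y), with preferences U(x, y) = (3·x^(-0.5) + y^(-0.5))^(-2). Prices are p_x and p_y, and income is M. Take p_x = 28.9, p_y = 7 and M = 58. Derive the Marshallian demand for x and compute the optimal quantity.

From the CES first-order condition, 3·(y/x)^(1.5) = p_x/p_y.
Solve for the ratio: y/x = [(1/3)·p_x/p_y]^(2/3).
Substitute y = (y/x)·x into the budget: x* = M/(p_x + p_y·(y/x)).
Numerically y/x = 1.237235, so x* = 58/(28.9 + 7·1.237235) = 1.5442.

x* = 1.5442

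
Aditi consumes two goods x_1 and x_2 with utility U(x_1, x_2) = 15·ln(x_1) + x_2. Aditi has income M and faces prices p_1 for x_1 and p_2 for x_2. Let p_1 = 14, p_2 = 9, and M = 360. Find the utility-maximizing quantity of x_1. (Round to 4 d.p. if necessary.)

MU_x_1 = 15/x_1, MU_x_2 = 1. Tangency: 15/x_1 = p_1/p_2.
So x_1*(p_1,p_2) = 15·p_2/p_1, independent of income; and x_2* = (M − 15·p_2)/p_2.
At the given prices: x_1* = 15·9/14 = 9.6429.

x_1* = 9.6429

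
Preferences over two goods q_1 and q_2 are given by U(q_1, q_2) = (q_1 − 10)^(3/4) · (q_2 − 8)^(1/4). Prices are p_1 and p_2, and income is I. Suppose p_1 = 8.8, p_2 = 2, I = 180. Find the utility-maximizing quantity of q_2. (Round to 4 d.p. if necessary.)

q_2* = 17.5

This is Cobb-Douglas in (q_1−10, q_2−8): tangency gives 0.75·p_2·(q_2−8) = 0.25·p_1·(q_1−10).
Substituting into the budget: q_1* = 10 + 0.75·(I − 10·p_1 − 8·p_2)/p_1, and q_2* = 8 + 0.25·(…)/p_2.
Discretionary income = 180 − 10·8.8 − 8·2 = 76; q_2* = 8 + 0.25·76/2 = 17.5.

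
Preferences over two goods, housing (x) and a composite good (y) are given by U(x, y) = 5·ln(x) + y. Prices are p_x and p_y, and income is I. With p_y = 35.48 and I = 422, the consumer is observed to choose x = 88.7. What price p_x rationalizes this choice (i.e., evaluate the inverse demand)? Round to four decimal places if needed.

Set MRS = p_x/p_y: (5/x)/1 = p_x/p_y.
So x*(p_x,p_y) = 5·p_y/p_x, independent of income; and y* = (I − 5·p_y)/p_y.
Set x* = 88.7 in the demand function and solve for p_x: p_x = 2.

p_x = 2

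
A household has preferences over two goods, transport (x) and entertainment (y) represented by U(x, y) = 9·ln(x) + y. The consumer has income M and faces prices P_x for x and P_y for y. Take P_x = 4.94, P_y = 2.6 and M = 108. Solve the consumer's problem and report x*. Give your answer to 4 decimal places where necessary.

Set MRS = P_x/P_y: (9/x)/1 = P_x/P_y.
So x*(P_x,P_y) = 9·P_y/P_x, independent of income; and y* = (M − 9·P_y)/P_y.
At the given prices: x* = 9·2.6/4.94 = 4.7368.

x* = 4.7368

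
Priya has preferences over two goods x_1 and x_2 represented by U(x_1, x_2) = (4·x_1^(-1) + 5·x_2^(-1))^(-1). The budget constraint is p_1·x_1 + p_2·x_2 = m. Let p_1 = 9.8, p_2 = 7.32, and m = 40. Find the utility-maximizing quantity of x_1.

From the CES first-order condition, (4/5)·(x_2/x_1)^(2) = p_1/p_2.
Hence x_2/x_1 = ((5/4)·p_1/p_2)^(1/(2)), i.e. raised to the 0.5 power.
Substitute x_2 = (x_2/x_1)·x_1 into the budget: x_1* = m/(p_1 + p_2·(x_2/x_1)).
Numerically x_2/x_1 = 1.293637, so x_1* = 40/(9.8 + 7.32·1.293637) = 2.0758.

x_1* = 2.0758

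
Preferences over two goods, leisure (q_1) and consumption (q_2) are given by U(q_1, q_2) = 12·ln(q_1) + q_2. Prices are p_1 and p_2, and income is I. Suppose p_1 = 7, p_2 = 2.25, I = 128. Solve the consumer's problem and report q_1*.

q_1* = 3.8571

MU_q_1 = 12/q_1, MU_q_2 = 1. Tangency: 12/q_1 = p_1/p_2.
So q_1*(p_1,p_2) = 12·p_2/p_1, independent of income; and q_2* = (I − 12·p_2)/p_2.
At the given prices: q_1* = 12·2.25/7 = 3.8571.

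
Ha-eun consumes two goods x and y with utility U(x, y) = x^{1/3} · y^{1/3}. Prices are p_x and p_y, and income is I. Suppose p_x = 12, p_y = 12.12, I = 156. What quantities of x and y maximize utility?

x* = 6.5, y* = 6.4356

The MRS is y/x. Set MRS = p_x/p_y.
So 1/3·p_y·y = 1/3·p_x·x; combined with the budget, a share 0.5 of income goes to x.
Demand: x*(p_x,p_y,I) = 0.5·I/p_x and y* = 0.5·I/p_y.
At p_x=12, p_y=12.12, I=156: x* = 0.5·156/12 = 6.5, y* = 6.4356.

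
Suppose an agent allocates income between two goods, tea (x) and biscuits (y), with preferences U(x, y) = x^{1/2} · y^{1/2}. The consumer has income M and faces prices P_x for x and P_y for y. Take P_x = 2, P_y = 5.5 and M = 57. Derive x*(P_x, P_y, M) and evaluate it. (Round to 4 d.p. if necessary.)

x* = 14.25

MU_x/MU_y = (0.5·y)/(0.5·x); tangency sets this equal to P_x/P_y.
So 0.5·P_y·y = 0.5·P_x·x; combined with the budget, a share 0.5 of income goes to x.
Demand: x*(P_x,P_y,M) = 0.5·M/P_x and y* = 0.5·M/P_y.
At P_x=2, P_y=5.5, M=57: x* = 0.5·57/2 = 14.25.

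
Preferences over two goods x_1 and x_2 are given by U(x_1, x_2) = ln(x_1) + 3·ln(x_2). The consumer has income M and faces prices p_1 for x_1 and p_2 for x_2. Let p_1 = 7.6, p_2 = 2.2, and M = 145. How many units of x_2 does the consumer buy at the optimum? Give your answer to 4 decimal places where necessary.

x_2* = 49.4318

Demand: x_1*(p_1,p_2,M) = 0.25·M/p_1 and x_2* = 0.75·M/p_2.
At p_1=7.6, p_2=2.2, M=145: x_2* = 0.75·145/2.2 = 49.4318.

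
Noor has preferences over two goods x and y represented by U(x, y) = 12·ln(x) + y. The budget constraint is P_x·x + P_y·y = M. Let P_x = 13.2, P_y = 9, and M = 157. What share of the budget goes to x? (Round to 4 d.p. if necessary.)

share on x = 0.6879

Set MRS = P_x/P_y: (12/x)/1 = P_x/P_y.
So x*(P_x,P_y) = 12·P_y/P_x, independent of income; and y* = (M − 12·P_y)/P_y.
At the given prices: x* = 12·9/13.2 = 8.1818, and y* = 5.4444.
Expenditure on x: 13.2·8.1818 = 108; share = 0.6879.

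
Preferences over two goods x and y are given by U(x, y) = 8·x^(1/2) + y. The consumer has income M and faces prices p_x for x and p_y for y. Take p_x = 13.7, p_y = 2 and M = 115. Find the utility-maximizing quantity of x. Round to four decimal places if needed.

x* = 0.341

Solve: √x = 4·p_y/p_x, so x*(p_x,p_y) = (4·p_y/p_x)², and y* = (M − p_x·x*)/p_y.
Plugging in: x* = (4·2/13.7)² = 0.341.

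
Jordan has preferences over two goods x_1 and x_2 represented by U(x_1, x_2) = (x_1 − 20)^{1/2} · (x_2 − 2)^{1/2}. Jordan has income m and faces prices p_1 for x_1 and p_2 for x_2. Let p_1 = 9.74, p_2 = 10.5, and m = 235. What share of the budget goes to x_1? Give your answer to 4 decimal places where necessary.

Discretionary income = 235 − 20·9.74 − 2·10.5 = 19.2; x_1* = 20 + 0.5·19.2/9.74 = 20.9856; x_2* = 2 + 0.5·19.2/10.5 = 2.9143.
Expenditure on x_1: 9.74·20.9856 = 204.4; share = 0.8698.

share on x_1 = 0.8698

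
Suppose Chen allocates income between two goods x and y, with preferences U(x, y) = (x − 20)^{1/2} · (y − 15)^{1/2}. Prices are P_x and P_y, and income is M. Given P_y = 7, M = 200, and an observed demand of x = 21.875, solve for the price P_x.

P_x = 4

Let x' = x−20, y' = y−15. MRS = y'/x' = P_x/P_y.
Substituting into the budget: x* = 20 + 0.5·(M − 20·P_x − 15·P_y)/P_x, and y* = 15 + 0.5·(…)/P_y.
Set x* = 21.875 in the demand function and solve for P_x: P_x = 4.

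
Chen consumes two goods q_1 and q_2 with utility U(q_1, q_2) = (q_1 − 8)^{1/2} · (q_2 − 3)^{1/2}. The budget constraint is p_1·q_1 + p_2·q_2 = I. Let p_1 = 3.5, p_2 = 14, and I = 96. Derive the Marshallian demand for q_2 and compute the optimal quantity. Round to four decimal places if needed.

MRS = (q_2−3)/(q_1−8). Tangency with p_1/p_2 gives q_2−3 = (p_1/p_2)·(q_1−8).
After buying the subsistence bundle (8, 3), a share 0.5 of the remaining income goes to q_1: q_1* = 8 + 0.5·(I − 8p_1 − 3p_2)/p_1.
Discretionary income = 96 − 8·3.5 − 3·14 = 26; q_2* = 3 + 0.5·26/14 = 3.9286.

q_2* = 3.9286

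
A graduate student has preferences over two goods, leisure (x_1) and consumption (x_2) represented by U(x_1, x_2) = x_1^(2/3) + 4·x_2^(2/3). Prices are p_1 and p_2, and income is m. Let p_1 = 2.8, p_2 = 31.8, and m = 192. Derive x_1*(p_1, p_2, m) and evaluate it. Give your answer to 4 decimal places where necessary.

Numerically x_2/x_1 = 0.043689, so x_1* = 192/(2.8 + 31.8·0.043689) = 45.8309.

x_1* = 45.8309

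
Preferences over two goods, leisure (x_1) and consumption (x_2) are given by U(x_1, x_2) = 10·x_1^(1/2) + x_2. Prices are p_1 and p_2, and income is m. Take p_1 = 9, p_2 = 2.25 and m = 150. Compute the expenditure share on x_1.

MU_x_1 = 5/√x_1, MU_x_2 = 1. Tangency: 5/√x_1 = p_1/p_2.
Thus x_1* = (5·p_2/p_1)² — independent of m — with the rest of income spent on x_2.
Plugging in: x_1* = (5·2.25/9)² = 1.5625, x_2* = 60.4167.
Expenditure on x_1: 9·1.5625 = 14.0625; share = 0.0938.

share on x_1 = 0.0938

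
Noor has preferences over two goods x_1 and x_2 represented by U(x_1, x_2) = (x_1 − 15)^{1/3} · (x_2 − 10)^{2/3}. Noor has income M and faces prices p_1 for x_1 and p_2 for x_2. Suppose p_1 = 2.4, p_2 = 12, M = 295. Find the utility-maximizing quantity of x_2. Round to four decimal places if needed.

Let x_1' = x_1−15, x_2' = x_2−10. MRS = (1/2)·x_2'/x_1' = p_1/p_2.
Substituting into the budget: x_1* = 15 + 1/3·(M − 15·p_1 − 10·p_2)/p_1, and x_2* = 10 + 2/3·(…)/p_2.
Discretionary income = 295 − 15·2.4 − 10·12 = 139; x_2* = 10 + 2/3·139/12 = 17.7222.

x_2* = 17.7222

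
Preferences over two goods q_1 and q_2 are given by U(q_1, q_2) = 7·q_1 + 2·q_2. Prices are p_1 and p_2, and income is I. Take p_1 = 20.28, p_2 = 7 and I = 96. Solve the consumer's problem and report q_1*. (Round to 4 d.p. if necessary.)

q_1* = 4.7337

Linear utility — the consumer picks whichever good has higher MU/price: 7/20.28 = 0.3452 vs 2/7 = 0.2857.
q_1 gives more utility per dollar, so spend all income on q_1: q_1* = I/p_1, q_2* = 0.
Numerically: q_1* = 4.7337, q_2* = 0.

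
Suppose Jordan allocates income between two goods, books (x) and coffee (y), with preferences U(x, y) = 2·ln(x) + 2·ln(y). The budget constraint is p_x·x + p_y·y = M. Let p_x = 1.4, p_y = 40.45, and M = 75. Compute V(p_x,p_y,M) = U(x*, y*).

The MRS is y/x. Set MRS = p_x/p_y.
So 2·p_y·y = 2·p_x·x; combined with the budget, a share 0.5 of income goes to x.
Demand: x*(p_x,p_y,M) = 0.5·M/p_x and y* = 0.5·M/p_y.
At p_x=1.4, p_y=40.45, M=75: x* = 0.5·75/1.4 = 26.7857, y* = 0.9271.
Utility at the optimum: U(26.7857, 0.9271) = 6.4243.

V = 6.4243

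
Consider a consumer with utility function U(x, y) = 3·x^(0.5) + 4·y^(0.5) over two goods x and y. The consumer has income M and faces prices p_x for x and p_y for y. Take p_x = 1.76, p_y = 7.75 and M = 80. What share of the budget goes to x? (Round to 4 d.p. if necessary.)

share on x = 0.7124

From the CES first-order condition, (3/4)·(y/x)^(0.5) = p_x/p_y.
Hence y/x = ((4/3)·p_x/p_y)^(1/(0.5)), i.e. raised to the 2 power.
With the ratio pinned down, the budget gives x* = M/(p_x + p_y·(y/x)) and y* = (y/x)·x*.
Numerically y/x = 0.091685, so x* = 80/(1.76 + 7.75·0.091685) = 32.3813 and y* = 0.091685·32.3813 = 2.9689.
Expenditure on x: 1.76·32.3813 = 56.9911; share = 0.7124.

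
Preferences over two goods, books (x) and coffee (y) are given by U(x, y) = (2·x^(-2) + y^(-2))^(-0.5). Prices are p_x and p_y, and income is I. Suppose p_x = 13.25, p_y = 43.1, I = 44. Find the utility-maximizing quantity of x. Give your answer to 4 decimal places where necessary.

Substitute y = (y/x)·x into the budget: x* = I/(p_x + p_y·(y/x)).
Numerically y/x = 0.535677, so x* = 44/(13.25 + 43.1·0.535677) = 1.2109.

x* = 1.2109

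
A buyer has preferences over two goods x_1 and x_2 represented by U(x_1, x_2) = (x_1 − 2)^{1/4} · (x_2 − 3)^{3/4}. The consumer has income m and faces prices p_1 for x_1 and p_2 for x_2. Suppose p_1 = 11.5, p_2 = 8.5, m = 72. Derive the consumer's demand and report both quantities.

x_1* = 2.5109, x_2* = 5.0735

Substituting into the budget: x_1* = 2 + 0.25·(m − 2·p_1 − 3·p_2)/p_1, and x_2* = 3 + 0.75·(…)/p_2.
Discretionary income = 72 − 2·11.5 − 3·8.5 = 23.5; x_1* = 2 + 0.25·23.5/11.5 = 2.5109; x_2* = 3 + 0.75·23.5/8.5 = 5.0735.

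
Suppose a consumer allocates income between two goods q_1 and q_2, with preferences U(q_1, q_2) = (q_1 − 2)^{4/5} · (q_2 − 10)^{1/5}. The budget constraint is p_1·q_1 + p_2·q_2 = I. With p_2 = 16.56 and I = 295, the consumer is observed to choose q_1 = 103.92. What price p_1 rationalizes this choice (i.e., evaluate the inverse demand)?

p_1 = 1

This is Cobb-Douglas in (q_1−2, q_2−10): tangency gives 0.8·p_2·(q_2−10) = 0.2·p_1·(q_1−2).
After buying the subsistence bundle (2, 10), a share 0.8 of the remaining income goes to q_1: q_1* = 2 + 0.8·(I − 2p_1 − 10p_2)/p_1.
Set q_1* = 103.92 in the demand function and solve for p_1: p_1 = 1.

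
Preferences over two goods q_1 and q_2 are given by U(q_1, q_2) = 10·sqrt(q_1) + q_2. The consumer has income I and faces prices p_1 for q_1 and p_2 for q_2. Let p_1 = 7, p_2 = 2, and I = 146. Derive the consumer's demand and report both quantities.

q_1* = 2.0408, q_2* = 65.8571

Plugging in: q_1* = (5·2/7)² = 2.0408, q_2* = 65.8571.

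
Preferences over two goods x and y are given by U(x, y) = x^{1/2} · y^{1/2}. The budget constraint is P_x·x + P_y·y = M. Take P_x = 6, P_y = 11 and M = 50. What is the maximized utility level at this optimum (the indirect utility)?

MU_x/MU_y = (0.5·y)/(0.5·x); tangency sets this equal to P_x/P_y.
Rearranging, P_y·y = P_x·x. Substituting into the budget gives P_x·x·(1 + 1) = M.
Demand: x*(P_x,P_y,M) = 0.5·M/P_x and y* = 0.5·M/P_y.
At P_x=6, P_y=11, M=50: x* = 0.5·50/6 = 4.1667, y* = 2.2727.
Utility at the optimum: U(4.1667, 2.2727) = 3.0773.

V = 3.0773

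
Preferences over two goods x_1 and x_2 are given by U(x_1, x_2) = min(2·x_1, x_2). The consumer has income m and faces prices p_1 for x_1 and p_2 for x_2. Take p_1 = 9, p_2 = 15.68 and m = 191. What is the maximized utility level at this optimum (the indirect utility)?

Leontief preferences: the optimum is at the kink where x_1/1 = x_2/2, i.e. x_2 = 2·x_1.
Budget: p_1·x_1 + p_2·2·x_1 = m, so (p_1 + 2·p_2)·x_1 = m.
Demand: x_1*(p_1,p_2,m) = m/(p_1 + 2·p_2), x_2* = 2·m/(p_1 + 2·p_2).
Here 9 + 2·15.68 = 40.36, giving x_1* = 4.7324 and x_2* = 9.4648.
Utility at the optimum: U(4.7324, 9.4648) = 9.4648.

V = 9.4648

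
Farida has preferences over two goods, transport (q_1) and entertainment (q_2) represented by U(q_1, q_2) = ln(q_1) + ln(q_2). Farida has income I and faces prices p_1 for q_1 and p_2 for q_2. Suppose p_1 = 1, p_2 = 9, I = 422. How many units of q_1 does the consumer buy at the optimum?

Tangency: MRS = q_2/q_1 = p_1/p_2.
Rearranging, p_2·q_2 = p_1·q_1. Substituting into the budget gives p_1·q_1·(1 + 1) = I.
Demand: q_1*(p_1,p_2,I) = 0.5·I/p_1 and q_2* = 0.5·I/p_2.
At p_1=1, p_2=9, I=422: q_1* = 0.5·422/1 = 211.

q_1* = 211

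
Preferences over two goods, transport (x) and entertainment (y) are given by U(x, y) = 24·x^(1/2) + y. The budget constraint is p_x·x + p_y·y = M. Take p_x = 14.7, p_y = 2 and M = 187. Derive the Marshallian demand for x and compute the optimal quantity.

Set MRS = p_x/p_y: 12·x^(−1/2) = p_x/p_y.
Thus x* = (12·p_y/p_x)² — independent of M — with the rest of income spent on y.
Plugging in: x* = (12·2/14.7)² = 2.6656.

x* = 2.6656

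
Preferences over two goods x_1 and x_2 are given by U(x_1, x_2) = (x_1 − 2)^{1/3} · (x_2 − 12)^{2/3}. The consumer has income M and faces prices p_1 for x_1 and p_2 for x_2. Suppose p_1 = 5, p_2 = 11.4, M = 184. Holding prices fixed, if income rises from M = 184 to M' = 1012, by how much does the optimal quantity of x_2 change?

Let x_1' = x_1−2, x_2' = x_2−12. MRS = (1/2)·x_2'/x_1' = p_1/p_2.
After buying the subsistence bundle (2, 12), a share 1/3 of the remaining income goes to x_1: x_1* = 2 + 1/3·(M − 2p_1 − 12p_2)/p_1.
Discretionary income = 184 − 2·5 − 12·11.4 = 37.2; x_2* = 12 + 2/3·37.2/11.4 = 14.1754.
At M' = 1012: x_2* = 62.5965. Change: 62.5965 − 14.1754 = 48.4211.

Δx_2* = 48.4211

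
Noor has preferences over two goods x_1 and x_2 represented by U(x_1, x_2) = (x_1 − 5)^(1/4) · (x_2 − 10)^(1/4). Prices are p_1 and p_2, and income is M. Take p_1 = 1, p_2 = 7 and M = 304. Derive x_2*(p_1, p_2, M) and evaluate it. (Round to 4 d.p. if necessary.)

This is Cobb-Douglas in (x_1−5, x_2−10): tangency gives 0.25·p_2·(x_2−10) = 0.25·p_1·(x_1−5).
After buying the subsistence bundle (5, 10), a share 0.5 of the remaining income goes to x_1: x_1* = 5 + 0.5·(M − 5p_1 − 10p_2)/p_1.
Discretionary income = 304 − 5·1 − 10·7 = 229; x_2* = 10 + 0.5·229/7 = 26.3571.

x_2* = 26.3571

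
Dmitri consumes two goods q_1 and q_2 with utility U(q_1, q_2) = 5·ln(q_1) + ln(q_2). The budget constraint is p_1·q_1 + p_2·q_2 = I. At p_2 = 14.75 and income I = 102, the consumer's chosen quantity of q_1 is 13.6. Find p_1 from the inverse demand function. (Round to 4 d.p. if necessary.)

MU_q_1/MU_q_2 = (5·q_2)/(q_1); tangency sets this equal to p_1/p_2.
So 5·p_2·q_2 = p_1·q_1; combined with the budget, a share 5/6 of income goes to q_1.
Demand: q_1*(p_1,p_2,I) = 5/6·I/p_1 and q_2* = 1/6·I/p_2.
Set q_1* = 13.6 in the demand function and solve for p_1: p_1 = 6.25.

p_1 = 6.25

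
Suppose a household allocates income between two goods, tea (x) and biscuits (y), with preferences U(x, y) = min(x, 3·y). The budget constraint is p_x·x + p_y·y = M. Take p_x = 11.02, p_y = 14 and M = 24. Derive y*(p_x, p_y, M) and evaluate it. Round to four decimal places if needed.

With perfect complements, no substitution: consume in ratio x:y = 3:1.
Budget: p_x·x + p_y·(1/3)·x = M, so (3·p_x + p_y)·x = 3·M.
Demand: x*(p_x,p_y,M) = 3·M/(3·p_x + p_y), y* = M/(3·p_x + p_y).
Here 3·11.02 + 14 = 47.06, giving y* = 0.51.

y* = 0.51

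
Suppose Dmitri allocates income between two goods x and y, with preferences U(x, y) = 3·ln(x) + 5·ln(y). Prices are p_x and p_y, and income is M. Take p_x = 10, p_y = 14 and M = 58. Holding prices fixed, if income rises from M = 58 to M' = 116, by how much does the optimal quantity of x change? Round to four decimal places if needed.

Tangency: MRS = (3/5)·y/x = p_x/p_y.
So 3·p_y·y = 5·p_x·x; combined with the budget, a share 0.375 of income goes to x.
Demand: x*(p_x,p_y,M) = 0.375·M/p_x and y* = 0.625·M/p_y.
At p_x=10, p_y=14, M=58: x* = 0.375·58/10 = 2.175.
At M' = 116: x* = 4.35. Change: 4.35 − 2.175 = 2.175.

Δx* = 2.175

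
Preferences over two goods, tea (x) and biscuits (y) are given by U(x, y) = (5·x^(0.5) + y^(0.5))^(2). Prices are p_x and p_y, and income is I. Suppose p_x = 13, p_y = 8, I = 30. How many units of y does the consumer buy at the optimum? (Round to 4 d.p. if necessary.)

From the CES first-order condition, 5·(y/x)^(0.5) = p_x/p_y.
Solve for the ratio: y/x = [(1/5)·p_x/p_y]^(2).
Substitute y = (y/x)·x into the budget: x* = I/(p_x + p_y·(y/x)).
Numerically y/x = 0.105625, so x* = 30/(13 + 8·0.105625) = 2.1668 and y* = 0.105625·2.1668 = 0.2289.

y* = 0.2289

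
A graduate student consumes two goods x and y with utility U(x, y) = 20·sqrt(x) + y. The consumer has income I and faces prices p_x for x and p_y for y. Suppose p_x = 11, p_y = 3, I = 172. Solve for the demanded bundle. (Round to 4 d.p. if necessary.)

x* = 7.438, y* = 30.0606

Utility is quasi-linear in y; the FOC for x is 10/√x = p_x/p_y.
Thus x* = (10·p_y/p_x)² — independent of I — with the rest of income spent on y.
Plugging in: x* = (10·3/11)² = 7.438, y* = 30.0606.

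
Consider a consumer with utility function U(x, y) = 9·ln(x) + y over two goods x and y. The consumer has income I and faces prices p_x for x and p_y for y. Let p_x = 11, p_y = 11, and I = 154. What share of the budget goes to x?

share on x = 0.6429

Set MRS = p_x/p_y: (9/x)/1 = p_x/p_y.
So x*(p_x,p_y) = 9·p_y/p_x, independent of income; and y* = (I − 9·p_y)/p_y.
At the given prices: x* = 9·11/11 = 9, and y* = 5.
Expenditure on x: 11·9 = 99; share = 0.6429.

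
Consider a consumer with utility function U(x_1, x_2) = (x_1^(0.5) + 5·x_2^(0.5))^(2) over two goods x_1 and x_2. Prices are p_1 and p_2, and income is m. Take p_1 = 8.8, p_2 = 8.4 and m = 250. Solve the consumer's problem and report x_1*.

From the CES first-order condition, (1/5)·(x_2/x_1)^(0.5) = p_1/p_2.
Solve for the ratio: x_2/x_1 = [5·p_1/p_2]^(2).
Substitute x_2 = (x_2/x_1)·x_1 into the budget: x_1* = m/(p_1 + p_2·(x_2/x_1)).
Numerically x_2/x_1 = 27.437642, so x_1* = 250/(8.8 + 8.4·27.437642) = 1.0448.

x_1* = 1.0448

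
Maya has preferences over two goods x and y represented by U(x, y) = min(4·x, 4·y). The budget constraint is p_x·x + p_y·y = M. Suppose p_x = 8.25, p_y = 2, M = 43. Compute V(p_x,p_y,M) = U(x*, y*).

V = 16.7805

With perfect complements, no substitution: consume in ratio x:y = 4:4.
Budget: p_x·x + p_y·x = M, so (4·p_x + 4·p_y)·x = 4·M.
Demand: x*(p_x,p_y,M) = 4·M/(4·p_x + 4·p_y), y* = 4·M/(4·p_x + 4·p_y).
Here 4·8.25 + 4·2 = 41, giving x* = 4.1951 and y* = 4.1951.
Utility at the optimum: U(4.1951, 4.1951) = 16.7805.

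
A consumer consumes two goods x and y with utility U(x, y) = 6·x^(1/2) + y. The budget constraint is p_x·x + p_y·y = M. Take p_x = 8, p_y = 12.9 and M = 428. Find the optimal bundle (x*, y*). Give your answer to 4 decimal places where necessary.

Utility is quasi-linear in y; the FOC for x is 3/√x = p_x/p_y.
Thus x* = (3·p_y/p_x)² — independent of M — with the rest of income spent on y.
Plugging in: x* = (3·12.9/8)² = 23.4014, y* = 18.6658.

x* = 23.4014, y* = 18.6658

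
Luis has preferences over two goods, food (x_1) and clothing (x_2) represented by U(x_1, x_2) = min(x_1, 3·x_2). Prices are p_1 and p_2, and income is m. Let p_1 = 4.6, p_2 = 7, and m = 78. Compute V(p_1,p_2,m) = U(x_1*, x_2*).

V = 11.25

Leontief preferences: the optimum is at the kink where x_1/3 = x_2/1, i.e. x_2 = (1/3)·x_1.
Budget: p_1·x_1 + p_2·(1/3)·x_1 = m, so (3·p_1 + p_2)·x_1 = 3·m.
Demand: x_1*(p_1,p_2,m) = 3·m/(3·p_1 + p_2), x_2* = m/(3·p_1 + p_2).
Here 3·4.6 + 7 = 20.8, giving x_1* = 11.25 and x_2* = 3.75.
Utility at the optimum: U(11.25, 3.75) = 11.25.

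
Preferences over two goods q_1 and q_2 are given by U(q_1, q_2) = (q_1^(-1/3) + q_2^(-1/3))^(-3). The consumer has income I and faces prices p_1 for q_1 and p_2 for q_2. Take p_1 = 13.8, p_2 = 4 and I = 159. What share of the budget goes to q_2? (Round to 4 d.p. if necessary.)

MU_q_1 ∝ q_1^(-4/3), MU_q_2 ∝ q_2^(-4/3), so MRS = (q_2/q_1)^(4/3) = p_1/p_2.
Solve for the ratio: q_2/q_1 = [p_1/p_2]^(0.75).
With the ratio pinned down, the budget gives q_1* = I/(p_1 + p_2·(q_2/q_1)) and q_2* = (q_2/q_1)·q_1*.
Numerically q_2/q_1 = 2.531421, so q_1* = 159/(13.8 + 4·2.531421) = 6.6456 and q_2* = 2.531421·6.6456 = 16.8228.
Expenditure on q_2: 4·16.8228 = 67.291; share = 0.4232.

share on q_2 = 0.4232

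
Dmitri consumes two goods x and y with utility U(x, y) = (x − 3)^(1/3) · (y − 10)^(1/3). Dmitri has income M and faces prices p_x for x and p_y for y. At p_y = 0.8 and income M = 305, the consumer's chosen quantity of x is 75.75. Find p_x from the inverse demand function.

Let x' = x−3, y' = y−10. MRS = y'/x' = p_x/p_y.
After buying the subsistence bundle (3, 10), a share 0.5 of the remaining income goes to x: x* = 3 + 0.5·(M − 3p_x − 10p_y)/p_x.
Set x* = 75.75 in the demand function and solve for p_x: p_x = 2.

p_x = 2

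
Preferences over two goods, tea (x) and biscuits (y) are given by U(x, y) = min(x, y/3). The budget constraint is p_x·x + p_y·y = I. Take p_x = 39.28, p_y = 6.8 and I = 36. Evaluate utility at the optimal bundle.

With perfect complements, no substitution: consume in ratio x:y = 1:3.
Budget: p_x·x + p_y·3·x = I, so (p_x + 3·p_y)·x = I.
Demand: x*(p_x,p_y,I) = I/(p_x + 3·p_y), y* = 3·I/(p_x + 3·p_y).
Here 39.28 + 3·6.8 = 59.68, giving x* = 0.6032 and y* = 1.8097.
Utility at the optimum: U(0.6032, 1.8097) = 0.6032.

V = 0.6032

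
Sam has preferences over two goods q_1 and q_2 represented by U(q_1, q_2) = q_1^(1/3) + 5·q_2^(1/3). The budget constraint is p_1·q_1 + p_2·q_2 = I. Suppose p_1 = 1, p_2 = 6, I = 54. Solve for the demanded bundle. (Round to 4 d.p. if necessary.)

q_1* = 9.7046, q_2* = 7.3826

MRS = MU_q_1/MU_q_2 = (1/5)·(q_2/q_1)^(2/3). Set equal to p_1/p_2.
Solve for the ratio: q_2/q_1 = [5·p_1/p_2]^(1.5).
Substitute q_2 = (q_2/q_1)·q_1 into the budget: q_1* = I/(p_1 + p_2·(q_2/q_1)).
Numerically q_2/q_1 = 0.760726, so q_1* = 54/(1 + 6·0.760726) = 9.7046 and q_2* = 0.760726·9.7046 = 7.3826.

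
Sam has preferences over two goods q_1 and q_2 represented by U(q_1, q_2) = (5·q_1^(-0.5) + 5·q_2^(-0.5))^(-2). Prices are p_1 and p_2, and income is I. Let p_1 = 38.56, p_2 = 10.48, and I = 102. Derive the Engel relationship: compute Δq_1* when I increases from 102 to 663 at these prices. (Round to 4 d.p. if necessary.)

Numerically q_2/q_1 = 2.383328, so q_1* = 102/(38.56 + 10.48·2.383328) = 1.6054.
At I' = 663: q_1* = 10.4348. Change: 10.4348 − 1.6054 = 8.8295.

Δq_1* = 8.8295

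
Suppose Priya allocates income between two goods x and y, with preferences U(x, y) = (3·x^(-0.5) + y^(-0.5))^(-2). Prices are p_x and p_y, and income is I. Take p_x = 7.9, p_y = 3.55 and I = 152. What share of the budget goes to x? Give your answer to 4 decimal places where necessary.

Numerically y/x = 0.819442, so x* = 152/(7.9 + 3.55·0.819442) = 14.0623 and y* = 0.819442·14.0623 = 11.5233.
Expenditure on x: 7.9·14.0623 = 111.0924; share = 0.7309.

share on x = 0.7309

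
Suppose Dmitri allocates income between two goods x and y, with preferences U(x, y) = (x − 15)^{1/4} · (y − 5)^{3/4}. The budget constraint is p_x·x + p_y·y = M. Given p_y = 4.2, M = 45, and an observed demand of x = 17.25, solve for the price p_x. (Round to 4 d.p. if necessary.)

p_x = 1

Let x' = x−15, y' = y−5. MRS = (1/3)·y'/x' = p_x/p_y.
Substituting into the budget: x* = 15 + 0.25·(M − 15·p_x − 5·p_y)/p_x, and y* = 5 + 0.75·(…)/p_y.
Set x* = 17.25 in the demand function and solve for p_x: p_x = 1.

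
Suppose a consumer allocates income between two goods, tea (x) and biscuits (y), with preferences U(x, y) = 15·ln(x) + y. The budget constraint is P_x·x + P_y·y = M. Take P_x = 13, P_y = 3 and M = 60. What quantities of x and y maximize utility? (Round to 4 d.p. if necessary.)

x* = 3.4615, y* = 5

MU_x = 15/x, MU_y = 1. Tangency: 15/x = P_x/P_y.
So x*(P_x,P_y) = 15·P_y/P_x, independent of income; and y* = (M − 15·P_y)/P_y.
At the given prices: x* = 15·3/13 = 3.4615, and y* = 5.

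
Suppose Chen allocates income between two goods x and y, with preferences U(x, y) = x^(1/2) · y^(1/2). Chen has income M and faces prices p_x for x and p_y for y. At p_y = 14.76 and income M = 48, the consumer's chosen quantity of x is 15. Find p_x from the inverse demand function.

MU_x/MU_y = (0.5·y)/(0.5·x); tangency sets this equal to p_x/p_y.
Rearranging, p_y·y = p_x·x. Substituting into the budget gives p_x·x·(1 + 1) = M.
Demand: x*(p_x,p_y,M) = 0.5·M/p_x and y* = 0.5·M/p_y.
Set x* = 15 in the demand function and solve for p_x: p_x = 1.6.

p_x = 1.6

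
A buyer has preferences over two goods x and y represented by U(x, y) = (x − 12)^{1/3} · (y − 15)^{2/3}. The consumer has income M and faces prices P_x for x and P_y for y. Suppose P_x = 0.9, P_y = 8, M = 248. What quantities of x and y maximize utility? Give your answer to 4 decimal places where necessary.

Substituting into the budget: x* = 12 + 1/3·(M − 12·P_x − 15·P_y)/P_x, and y* = 15 + 2/3·(…)/P_y.
Discretionary income = 248 − 12·0.9 − 15·8 = 117.2; x* = 12 + 1/3·117.2/0.9 = 55.4074; y* = 15 + 2/3·117.2/8 = 24.7667.

x* = 55.4074, y* = 24.7667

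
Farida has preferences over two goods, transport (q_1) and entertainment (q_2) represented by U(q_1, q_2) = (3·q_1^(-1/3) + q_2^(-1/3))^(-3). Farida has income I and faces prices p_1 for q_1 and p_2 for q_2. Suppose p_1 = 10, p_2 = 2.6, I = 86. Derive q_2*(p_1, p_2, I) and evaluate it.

From the CES first-order condition, 3·(q_2/q_1)^(4/3) = p_1/p_2.
Hence q_2/q_1 = ((1/3)·p_1/p_2)^(1/(4/3)), i.e. raised to the 0.75 power.
With the ratio pinned down, the budget gives q_1* = I/(p_1 + p_2·(q_2/q_1)) and q_2* = (q_2/q_1)·q_1*.
Numerically q_2/q_1 = 1.204839, so q_1* = 86/(10 + 2.6·1.204839) = 6.5486 and q_2* = 1.204839·6.5486 = 7.89.

q_2* = 7.89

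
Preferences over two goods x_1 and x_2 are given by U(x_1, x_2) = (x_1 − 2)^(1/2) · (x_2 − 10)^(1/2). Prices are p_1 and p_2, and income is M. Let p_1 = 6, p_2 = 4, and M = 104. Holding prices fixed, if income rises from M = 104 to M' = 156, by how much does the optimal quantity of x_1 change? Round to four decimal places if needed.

Δx_1* = 4.3333

MRS = (x_2−10)/(x_1−2). Tangency with p_1/p_2 gives x_2−10 = (p_1/p_2)·(x_1−2).
Substituting into the budget: x_1* = 2 + 0.5·(M − 2·p_1 − 10·p_2)/p_1, and x_2* = 10 + 0.5·(…)/p_2.
Discretionary income = 104 − 2·6 − 10·4 = 52; x_1* = 2 + 0.5·52/6 = 6.3333.
At M' = 156: x_1* = 10.6667. Change: 10.6667 − 6.3333 = 4.3333.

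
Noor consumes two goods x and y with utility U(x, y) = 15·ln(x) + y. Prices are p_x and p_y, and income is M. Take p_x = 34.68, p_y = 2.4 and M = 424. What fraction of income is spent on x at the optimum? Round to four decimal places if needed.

MU_x = 15/x, MU_y = 1. Tangency: 15/x = p_x/p_y.
So x*(p_x,p_y) = 15·p_y/p_x, independent of income; and y* = (M − 15·p_y)/p_y.
At the given prices: x* = 15·2.4/34.68 = 1.0381, and y* = 161.6667.
Expenditure on x: 34.68·1.0381 = 36; share = 0.0849.

share on x = 0.0849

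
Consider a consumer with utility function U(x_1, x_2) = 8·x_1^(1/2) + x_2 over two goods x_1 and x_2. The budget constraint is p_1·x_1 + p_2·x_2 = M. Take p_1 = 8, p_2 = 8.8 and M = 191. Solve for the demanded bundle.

x_1* = 19.36, x_2* = 4.1045

MU_x_1 = 4/√x_1, MU_x_2 = 1. Tangency: 4/√x_1 = p_1/p_2.
Thus x_1* = (4·p_2/p_1)² — independent of M — with the rest of income spent on x_2.
Plugging in: x_1* = (4·8.8/8)² = 19.36, x_2* = 4.1045.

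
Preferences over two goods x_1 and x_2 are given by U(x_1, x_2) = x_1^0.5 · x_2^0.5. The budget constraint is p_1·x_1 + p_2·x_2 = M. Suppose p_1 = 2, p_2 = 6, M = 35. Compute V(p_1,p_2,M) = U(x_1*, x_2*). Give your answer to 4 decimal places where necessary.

V = 5.0518

MU_x_1/MU_x_2 = (0.5·x_2)/(0.5·x_1); tangency sets this equal to p_1/p_2.
So 0.5·p_2·x_2 = 0.5·p_1·x_1; combined with the budget, a share 0.5 of income goes to x_1.
Demand: x_1*(p_1,p_2,M) = 0.5·M/p_1 and x_2* = 0.5·M/p_2.
At p_1=2, p_2=6, M=35: x_1* = 0.5·35/2 = 8.75, x_2* = 2.9167.
Utility at the optimum: U(8.75, 2.9167) = 5.0518.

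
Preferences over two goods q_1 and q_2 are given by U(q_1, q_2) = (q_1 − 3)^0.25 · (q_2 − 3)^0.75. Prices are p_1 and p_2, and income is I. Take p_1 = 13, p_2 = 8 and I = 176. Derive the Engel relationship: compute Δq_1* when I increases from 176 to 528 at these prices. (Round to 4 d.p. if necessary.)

Δq_1* = 6.7692

MRS = (1/3)·(q_2−3)/(q_1−3). Tangency with p_1/p_2 gives q_2−3 = 3·(p_1/p_2)·(q_1−3).
Substituting into the budget: q_1* = 3 + 0.25·(I − 3·p_1 − 3·p_2)/p_1, and q_2* = 3 + 0.75·(…)/p_2.
Discretionary income = 176 − 3·13 − 3·8 = 113; q_1* = 3 + 0.25·113/13 = 5.1731.
At I' = 528: q_1* = 11.9423. Change: 11.9423 − 5.1731 = 6.7692.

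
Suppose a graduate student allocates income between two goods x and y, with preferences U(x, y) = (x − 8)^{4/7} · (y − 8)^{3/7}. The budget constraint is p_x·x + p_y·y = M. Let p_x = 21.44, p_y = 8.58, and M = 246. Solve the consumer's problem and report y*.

Substituting into the budget: x* = 8 + 4/7·(M − 8·p_x − 8·p_y)/p_x, and y* = 8 + 3/7·(…)/p_y.
Discretionary income = 246 − 8·21.44 − 8·8.58 = 5.84; y* = 8 + 3/7·5.84/8.58 = 8.2917.

y* = 8.2917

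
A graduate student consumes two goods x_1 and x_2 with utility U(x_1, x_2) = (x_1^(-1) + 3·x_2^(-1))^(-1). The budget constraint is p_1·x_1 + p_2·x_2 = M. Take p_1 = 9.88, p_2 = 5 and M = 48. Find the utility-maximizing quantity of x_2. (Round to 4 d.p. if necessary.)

x_2* = 5.2992

With the ratio pinned down, the budget gives x_1* = M/(p_1 + p_2·(x_2/x_1)) and x_2* = (x_2/x_1)·x_1*.
Numerically x_2/x_1 = 2.434748, so x_1* = 48/(9.88 + 5·2.434748) = 2.1765 and x_2* = 2.434748·2.1765 = 5.2992.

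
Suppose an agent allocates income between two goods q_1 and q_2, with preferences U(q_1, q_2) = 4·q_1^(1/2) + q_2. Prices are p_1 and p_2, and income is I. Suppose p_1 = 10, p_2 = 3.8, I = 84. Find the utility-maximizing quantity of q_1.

Set MRS = p_1/p_2: 2·q_1^(−1/2) = p_1/p_2.
Solve: √q_1 = 2·p_2/p_1, so q_1*(p_1,p_2) = (2·p_2/p_1)², and q_2* = (I − p_1·q_1*)/p_2.
Plugging in: q_1* = (2·3.8/10)² = 0.5776.

q_1* = 0.5776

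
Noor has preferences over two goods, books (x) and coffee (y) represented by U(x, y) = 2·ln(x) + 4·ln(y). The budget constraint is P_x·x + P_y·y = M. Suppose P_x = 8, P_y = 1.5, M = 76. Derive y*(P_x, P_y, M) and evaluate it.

The MRS is (1/2)·y/x. Set MRS = P_x/P_y.
Rearranging, P_y·y = 2·P_x·x. Substituting into the budget gives P_x·x·(1 + 2) = M.
Demand: x*(P_x,P_y,M) = 1/3·M/P_x and y* = 2/3·M/P_y.
At P_x=8, P_y=1.5, M=76: y* = 2/3·76/1.5 = 33.7778.

y* = 33.7778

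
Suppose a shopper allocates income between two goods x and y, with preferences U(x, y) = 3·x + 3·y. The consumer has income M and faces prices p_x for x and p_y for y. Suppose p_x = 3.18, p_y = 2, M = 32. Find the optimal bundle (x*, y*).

x* = 0, y* = 16

Linear utility — the consumer picks whichever good has higher MU/price: 3/3.18 = 0.9434 vs 3/2 = 1.5.
y gives more utility per dollar, so spend all income on y: y* = M/p_y, x* = 0.
Numerically: x* = 0, y* = 16.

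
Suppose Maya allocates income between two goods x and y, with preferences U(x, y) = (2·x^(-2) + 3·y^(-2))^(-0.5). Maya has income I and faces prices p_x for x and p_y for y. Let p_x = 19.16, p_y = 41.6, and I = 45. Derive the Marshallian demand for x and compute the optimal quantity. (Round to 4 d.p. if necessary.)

MU_x ∝ 2·x^(-3), MU_y ∝ 3·y^(-3), so MRS = (2/3)·(y/x)^(3) = p_x/p_y.
Solve for the ratio: y/x = [(3/2)·p_x/p_y]^(1/3).
With the ratio pinned down, the budget gives x* = I/(p_x + p_y·(y/x)) and y* = (y/x)·x*.
Numerically y/x = 0.884025, so x* = 45/(19.16 + 41.6·0.884025) = 0.8045.

x* = 0.8045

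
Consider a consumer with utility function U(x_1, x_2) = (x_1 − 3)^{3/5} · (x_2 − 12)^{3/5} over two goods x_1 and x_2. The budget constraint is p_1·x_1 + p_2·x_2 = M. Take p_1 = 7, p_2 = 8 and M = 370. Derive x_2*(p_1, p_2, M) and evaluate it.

This is Cobb-Douglas in (x_1−3, x_2−12): tangency gives 0.6·p_2·(x_2−12) = 0.6·p_1·(x_1−3).
Substituting into the budget: x_1* = 3 + 0.5·(M − 3·p_1 − 12·p_2)/p_1, and x_2* = 12 + 0.5·(…)/p_2.
Discretionary income = 370 − 3·7 − 12·8 = 253; x_2* = 12 + 0.5·253/8 = 27.8125.

x_2* = 27.8125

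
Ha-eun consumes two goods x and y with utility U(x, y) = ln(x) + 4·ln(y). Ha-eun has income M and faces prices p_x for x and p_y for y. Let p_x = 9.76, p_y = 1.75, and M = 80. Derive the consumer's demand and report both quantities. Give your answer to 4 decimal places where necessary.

x* = 1.6393, y* = 36.5714

The MRS is (1/4)·y/x. Set MRS = p_x/p_y.
So p_y·y = 4·p_x·x; combined with the budget, a share 0.2 of income goes to x.
Demand: x*(p_x,p_y,M) = 0.2·M/p_x and y* = 0.8·M/p_y.
At p_x=9.76, p_y=1.75, M=80: x* = 0.2·80/9.76 = 1.6393, y* = 36.5714.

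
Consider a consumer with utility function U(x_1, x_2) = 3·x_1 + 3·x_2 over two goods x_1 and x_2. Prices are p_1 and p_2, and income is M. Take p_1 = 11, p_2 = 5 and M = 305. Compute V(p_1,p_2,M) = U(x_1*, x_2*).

V = 183

Linear utility — the consumer picks whichever good has higher MU/price: 3/11 = 0.2727 vs 3/5 = 0.6.
x_2 gives more utility per dollar, so spend all income on x_2: x_2* = M/p_2, x_1* = 0.
Numerically: x_1* = 0, x_2* = 61.
Utility at the optimum: U(0, 61) = 183.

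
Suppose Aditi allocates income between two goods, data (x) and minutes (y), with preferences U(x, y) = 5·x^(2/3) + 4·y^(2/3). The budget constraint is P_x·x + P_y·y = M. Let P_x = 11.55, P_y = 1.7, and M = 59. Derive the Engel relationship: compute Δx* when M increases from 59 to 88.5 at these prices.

MU_x ∝ 5·x^(-1/3), MU_y ∝ 4·y^(-1/3), so MRS = (5/4)·(y/x)^(1/3) = P_x/P_y.
Solve for the ratio: y/x = [(4/5)·P_x/P_y]^(3).
With the ratio pinned down, the budget gives x* = M/(P_x + P_y·(y/x)) and y* = (y/x)·x*.
Numerically y/x = 160.571753, so x* = 59/(11.55 + 1.7·160.571753) = 0.2074.
At M' = 88.5: x* = 0.311. Change: 0.311 − 0.2074 = 0.1037.

Δx* = 0.1037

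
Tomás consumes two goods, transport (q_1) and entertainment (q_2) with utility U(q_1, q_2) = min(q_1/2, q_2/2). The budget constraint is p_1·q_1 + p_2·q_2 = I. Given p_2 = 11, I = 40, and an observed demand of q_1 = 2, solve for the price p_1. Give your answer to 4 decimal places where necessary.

p_1 = 9

Leontief preferences: the optimum is at the kink where q_1/2 = q_2/2, i.e. q_2 = q_1.
Budget: p_1·q_1 + p_2·q_1 = I, so (2·p_1 + 2·p_2)·q_1 = 2·I.
Demand: q_1*(p_1,p_2,I) = 2·I/(2·p_1 + 2·p_2), q_2* = 2·I/(2·p_1 + 2·p_2).
Set q_1* = 2 in the demand function and solve for p_1: p_1 = 9.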